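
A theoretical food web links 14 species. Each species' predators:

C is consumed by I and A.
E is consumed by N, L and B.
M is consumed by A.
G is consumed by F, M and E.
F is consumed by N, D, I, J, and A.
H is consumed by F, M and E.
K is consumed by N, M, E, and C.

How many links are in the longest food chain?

2 links

One longest chain: G → F → J.
It has 3 species and 2 links.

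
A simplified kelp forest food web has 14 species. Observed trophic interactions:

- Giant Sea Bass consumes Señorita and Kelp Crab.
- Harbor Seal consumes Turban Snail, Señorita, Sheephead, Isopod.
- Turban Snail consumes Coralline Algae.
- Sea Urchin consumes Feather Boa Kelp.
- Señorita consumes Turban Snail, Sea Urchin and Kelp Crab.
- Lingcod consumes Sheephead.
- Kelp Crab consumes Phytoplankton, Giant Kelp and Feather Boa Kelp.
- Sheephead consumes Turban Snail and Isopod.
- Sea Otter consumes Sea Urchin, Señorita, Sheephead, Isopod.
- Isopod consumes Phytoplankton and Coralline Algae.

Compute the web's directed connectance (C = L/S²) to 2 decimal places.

C = 0.12

The web has S = 14 species and L = 23 feeding links.
C = L / S² = 23 / 196 = 0.1173 ≈ 0.12.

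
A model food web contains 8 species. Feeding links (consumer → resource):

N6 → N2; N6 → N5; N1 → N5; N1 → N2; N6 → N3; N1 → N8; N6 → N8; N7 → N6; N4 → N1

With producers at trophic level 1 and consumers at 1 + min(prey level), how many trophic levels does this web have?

3

Producers (level 1): N3, N8, N2, N5.
Following each consumer down to its lowest-level prey: N3 → N6 → N7 (levels 1 through 3).
All prey of N7 (N6 2) are at level 2 or above, so N7 is at level 1 + 2 = 3.
Every consumer has at least one prey at level 2 or below, so none exceeds level 3.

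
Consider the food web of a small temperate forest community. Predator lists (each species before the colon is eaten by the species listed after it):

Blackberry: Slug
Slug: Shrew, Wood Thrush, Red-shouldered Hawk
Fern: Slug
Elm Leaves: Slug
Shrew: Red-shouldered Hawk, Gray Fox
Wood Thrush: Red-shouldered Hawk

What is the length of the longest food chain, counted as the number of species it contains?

4 species

One longest chain: Blackberry → Slug → Shrew → Red-shouldered Hawk.
It has 4 species and 3 links.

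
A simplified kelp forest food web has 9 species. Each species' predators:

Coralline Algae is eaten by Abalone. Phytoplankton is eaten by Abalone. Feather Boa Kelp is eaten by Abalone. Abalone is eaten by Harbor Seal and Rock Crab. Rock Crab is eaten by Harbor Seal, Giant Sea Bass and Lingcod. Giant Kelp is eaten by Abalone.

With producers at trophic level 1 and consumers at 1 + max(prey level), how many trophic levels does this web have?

Producers (level 1): Giant Kelp, Phytoplankton, Feather Boa Kelp, Coralline Algae.
Giant Kelp → Abalone → Rock Crab → Harbor Seal gives Harbor Seal level 4.
No species has a prey at level 4, so no species reaches level 5.

4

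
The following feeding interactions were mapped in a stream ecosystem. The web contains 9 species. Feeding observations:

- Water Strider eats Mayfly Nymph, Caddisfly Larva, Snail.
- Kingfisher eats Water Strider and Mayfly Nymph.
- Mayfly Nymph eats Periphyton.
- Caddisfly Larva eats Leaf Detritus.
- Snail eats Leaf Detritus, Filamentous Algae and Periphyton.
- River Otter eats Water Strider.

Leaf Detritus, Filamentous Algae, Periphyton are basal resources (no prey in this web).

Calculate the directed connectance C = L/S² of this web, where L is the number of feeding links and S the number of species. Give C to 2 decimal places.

The web has S = 9 species and L = 11 feeding links.
C = L / S² = 11 / 81 = 0.1358 ≈ 0.14.

C = 0.14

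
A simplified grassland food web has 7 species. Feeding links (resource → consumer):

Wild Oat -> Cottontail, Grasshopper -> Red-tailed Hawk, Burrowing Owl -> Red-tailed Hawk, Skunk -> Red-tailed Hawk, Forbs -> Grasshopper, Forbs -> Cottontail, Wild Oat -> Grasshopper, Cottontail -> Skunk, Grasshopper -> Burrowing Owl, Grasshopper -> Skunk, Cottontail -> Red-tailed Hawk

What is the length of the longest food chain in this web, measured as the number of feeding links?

One longest chain: Wild Oat → Grasshopper → Burrowing Owl → Red-tailed Hawk.
It has 4 species and 3 links.

3 links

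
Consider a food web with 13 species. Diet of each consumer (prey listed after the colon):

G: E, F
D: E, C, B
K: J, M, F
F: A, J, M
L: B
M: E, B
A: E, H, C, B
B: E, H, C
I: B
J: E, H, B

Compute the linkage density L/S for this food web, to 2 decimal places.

There are L = 25 links among S = 13 species.
L/S = 25/13 = 1.9231 ≈ 1.92.

L/S = 1.92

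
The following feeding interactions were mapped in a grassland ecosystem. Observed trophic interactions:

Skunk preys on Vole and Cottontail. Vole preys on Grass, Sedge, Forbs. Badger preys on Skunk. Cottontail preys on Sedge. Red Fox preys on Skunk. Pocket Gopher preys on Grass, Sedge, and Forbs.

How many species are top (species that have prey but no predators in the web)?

3

Top species (has prey, but nothing eats it): Pocket Gopher, Red Fox, Badger.
Count: 3.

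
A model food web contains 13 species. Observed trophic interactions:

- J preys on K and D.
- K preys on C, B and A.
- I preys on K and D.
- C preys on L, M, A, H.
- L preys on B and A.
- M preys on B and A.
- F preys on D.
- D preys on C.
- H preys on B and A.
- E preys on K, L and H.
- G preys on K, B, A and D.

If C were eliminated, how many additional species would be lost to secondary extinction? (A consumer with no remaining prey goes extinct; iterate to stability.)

Remove C.
Round 1: D (all prey gone) → extinct.
Round 2: F (all prey gone) → extinct.
No further losses. Total secondary extinctions: 2.

2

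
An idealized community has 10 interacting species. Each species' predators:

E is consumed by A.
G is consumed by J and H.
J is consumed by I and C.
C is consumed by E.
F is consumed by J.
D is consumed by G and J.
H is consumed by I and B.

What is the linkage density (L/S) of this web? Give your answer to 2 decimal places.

There are L = 11 links among S = 10 species.
L/S = 11/10 = 1.1000 ≈ 1.10.

L/S = 1.10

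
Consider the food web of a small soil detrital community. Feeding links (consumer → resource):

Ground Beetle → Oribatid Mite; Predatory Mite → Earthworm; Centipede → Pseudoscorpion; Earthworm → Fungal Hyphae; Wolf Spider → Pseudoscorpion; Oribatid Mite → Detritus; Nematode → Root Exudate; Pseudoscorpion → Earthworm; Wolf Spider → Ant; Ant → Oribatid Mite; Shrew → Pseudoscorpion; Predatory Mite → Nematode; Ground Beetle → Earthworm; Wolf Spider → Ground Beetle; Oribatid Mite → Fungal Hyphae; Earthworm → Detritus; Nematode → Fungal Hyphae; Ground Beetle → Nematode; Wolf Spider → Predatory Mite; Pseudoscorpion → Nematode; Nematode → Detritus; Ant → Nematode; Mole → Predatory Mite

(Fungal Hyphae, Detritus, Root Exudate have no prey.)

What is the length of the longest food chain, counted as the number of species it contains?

4 species

One longest chain: Fungal Hyphae → Earthworm → Ground Beetle → Wolf Spider.
It has 4 species and 3 links.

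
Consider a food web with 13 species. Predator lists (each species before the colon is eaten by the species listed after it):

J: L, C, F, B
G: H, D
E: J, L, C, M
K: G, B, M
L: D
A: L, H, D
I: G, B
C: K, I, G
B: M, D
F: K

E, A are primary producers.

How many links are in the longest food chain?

One longest chain: E → J → C → K → G → H.
It has 6 species and 5 links.

5 links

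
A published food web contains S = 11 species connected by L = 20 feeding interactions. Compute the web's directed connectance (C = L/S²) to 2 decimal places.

The web has S = 11 species and L = 20 feeding links.
C = L / S² = 20 / 121 = 0.1653 ≈ 0.17.

C = 0.17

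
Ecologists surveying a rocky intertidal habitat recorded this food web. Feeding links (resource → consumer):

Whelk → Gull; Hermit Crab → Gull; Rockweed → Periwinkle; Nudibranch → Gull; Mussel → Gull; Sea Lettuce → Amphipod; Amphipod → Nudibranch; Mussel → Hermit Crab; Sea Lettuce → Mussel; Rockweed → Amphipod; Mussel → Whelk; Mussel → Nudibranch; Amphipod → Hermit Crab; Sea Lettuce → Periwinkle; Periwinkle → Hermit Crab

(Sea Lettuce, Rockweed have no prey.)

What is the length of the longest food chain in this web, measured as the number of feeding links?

One longest chain: Sea Lettuce → Mussel → Nudibranch → Gull.
It has 4 species and 3 links.

3 links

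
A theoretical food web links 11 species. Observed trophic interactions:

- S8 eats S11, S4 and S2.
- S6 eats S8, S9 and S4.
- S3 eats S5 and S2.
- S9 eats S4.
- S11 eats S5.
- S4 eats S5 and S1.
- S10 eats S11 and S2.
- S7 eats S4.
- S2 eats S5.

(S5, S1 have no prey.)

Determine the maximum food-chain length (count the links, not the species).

One longest chain: S5 → S4 → S9 → S6.
It has 4 species and 3 links.

3 links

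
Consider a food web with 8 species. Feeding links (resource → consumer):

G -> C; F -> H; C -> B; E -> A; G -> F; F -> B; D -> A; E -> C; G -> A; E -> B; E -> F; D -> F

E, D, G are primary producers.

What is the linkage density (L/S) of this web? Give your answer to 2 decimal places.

There are L = 12 links among S = 8 species.
L/S = 12/8 = 1.5000 ≈ 1.50.

L/S = 1.50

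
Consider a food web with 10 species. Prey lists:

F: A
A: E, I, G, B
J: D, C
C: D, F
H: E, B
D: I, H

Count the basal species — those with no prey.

Basal species (no prey listed): E, I, G, B.
Count: 4.

4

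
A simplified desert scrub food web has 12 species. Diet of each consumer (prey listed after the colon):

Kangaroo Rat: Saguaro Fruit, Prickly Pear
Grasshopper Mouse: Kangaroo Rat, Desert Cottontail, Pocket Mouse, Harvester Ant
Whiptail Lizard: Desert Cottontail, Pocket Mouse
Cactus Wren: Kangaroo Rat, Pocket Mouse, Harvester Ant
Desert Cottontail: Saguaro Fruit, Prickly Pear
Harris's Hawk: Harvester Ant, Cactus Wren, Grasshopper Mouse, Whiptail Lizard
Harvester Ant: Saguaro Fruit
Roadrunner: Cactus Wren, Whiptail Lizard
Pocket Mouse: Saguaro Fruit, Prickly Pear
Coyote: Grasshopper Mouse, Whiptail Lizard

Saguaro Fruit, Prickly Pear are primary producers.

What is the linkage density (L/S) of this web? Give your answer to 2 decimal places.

L/S = 2.00

There are L = 24 links among S = 12 species.
L/S = 24/12 = 2.0000 ≈ 2.00.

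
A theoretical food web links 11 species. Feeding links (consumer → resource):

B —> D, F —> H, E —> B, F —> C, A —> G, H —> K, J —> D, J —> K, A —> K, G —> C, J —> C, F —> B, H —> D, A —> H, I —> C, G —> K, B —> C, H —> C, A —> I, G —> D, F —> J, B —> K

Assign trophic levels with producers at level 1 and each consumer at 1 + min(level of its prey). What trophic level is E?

Trophic level 3

K is a producer → level 1.
B eats K → level 2.
E eats B → level 3.
No prey of E is below level 2, so 3 is the minimum.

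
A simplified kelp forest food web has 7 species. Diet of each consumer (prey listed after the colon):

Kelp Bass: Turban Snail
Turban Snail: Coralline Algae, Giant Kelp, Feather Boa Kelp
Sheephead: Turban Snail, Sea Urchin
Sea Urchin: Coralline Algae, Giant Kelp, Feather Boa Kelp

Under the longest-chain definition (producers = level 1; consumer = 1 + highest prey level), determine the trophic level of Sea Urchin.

Coralline Algae is a producer → level 1.
Sea Urchin eats Coralline Algae (level 1); other prey at levels: Giant Kelp 1, Feather Boa Kelp 1 → level 2.

Trophic level 2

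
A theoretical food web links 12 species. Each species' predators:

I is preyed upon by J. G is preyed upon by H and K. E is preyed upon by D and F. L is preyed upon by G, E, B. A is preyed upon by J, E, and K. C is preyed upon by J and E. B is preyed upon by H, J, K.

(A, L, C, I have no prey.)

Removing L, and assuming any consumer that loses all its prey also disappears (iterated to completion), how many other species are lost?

3

Remove L.
Round 1: G (all prey gone), B (all prey gone) → extinct.
Round 2: H (all prey gone) → extinct.
No further losses. Total secondary extinctions: 3.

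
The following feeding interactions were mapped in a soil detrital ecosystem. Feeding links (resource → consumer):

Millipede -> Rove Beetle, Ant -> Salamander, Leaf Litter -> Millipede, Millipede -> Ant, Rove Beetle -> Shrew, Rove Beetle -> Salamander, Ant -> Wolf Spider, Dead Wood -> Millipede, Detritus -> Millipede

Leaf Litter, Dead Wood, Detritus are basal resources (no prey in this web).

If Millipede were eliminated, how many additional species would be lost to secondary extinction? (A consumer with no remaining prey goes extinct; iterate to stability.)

Remove Millipede.
Round 1: Rove Beetle (all prey gone), Ant (all prey gone) → extinct.
Round 2: Salamander (all prey gone), Shrew (all prey gone), Wolf Spider (all prey gone) → extinct.
No further losses. Total secondary extinctions: 5.

5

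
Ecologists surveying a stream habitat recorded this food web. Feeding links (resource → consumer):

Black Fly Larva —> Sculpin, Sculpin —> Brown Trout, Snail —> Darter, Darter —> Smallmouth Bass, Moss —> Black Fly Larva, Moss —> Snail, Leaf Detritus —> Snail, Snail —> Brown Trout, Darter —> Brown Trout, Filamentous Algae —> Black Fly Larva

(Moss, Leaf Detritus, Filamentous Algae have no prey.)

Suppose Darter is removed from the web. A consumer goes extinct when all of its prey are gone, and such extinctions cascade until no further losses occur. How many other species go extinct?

Remove Darter.
Round 1: Smallmouth Bass (all prey gone) → extinct.
No further losses. Total secondary extinctions: 1.

1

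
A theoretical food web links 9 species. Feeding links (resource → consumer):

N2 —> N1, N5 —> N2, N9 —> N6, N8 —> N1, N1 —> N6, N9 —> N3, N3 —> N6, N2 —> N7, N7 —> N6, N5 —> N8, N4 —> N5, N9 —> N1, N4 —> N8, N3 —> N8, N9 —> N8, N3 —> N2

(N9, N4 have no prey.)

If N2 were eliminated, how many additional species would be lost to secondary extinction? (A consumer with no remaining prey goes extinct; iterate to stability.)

Remove N2.
Round 1: N7 (all prey gone) → extinct.
No further losses. Total secondary extinctions: 1.

1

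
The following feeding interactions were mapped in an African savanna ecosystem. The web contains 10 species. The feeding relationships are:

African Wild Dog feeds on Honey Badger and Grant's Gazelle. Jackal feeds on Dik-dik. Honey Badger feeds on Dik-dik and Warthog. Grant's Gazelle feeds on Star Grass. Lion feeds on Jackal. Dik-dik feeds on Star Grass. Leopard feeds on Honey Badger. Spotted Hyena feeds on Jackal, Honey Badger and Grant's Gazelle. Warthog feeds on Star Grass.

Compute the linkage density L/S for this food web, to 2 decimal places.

There are L = 13 links among S = 10 species.
L/S = 13/10 = 1.3000 ≈ 1.30.

L/S = 1.30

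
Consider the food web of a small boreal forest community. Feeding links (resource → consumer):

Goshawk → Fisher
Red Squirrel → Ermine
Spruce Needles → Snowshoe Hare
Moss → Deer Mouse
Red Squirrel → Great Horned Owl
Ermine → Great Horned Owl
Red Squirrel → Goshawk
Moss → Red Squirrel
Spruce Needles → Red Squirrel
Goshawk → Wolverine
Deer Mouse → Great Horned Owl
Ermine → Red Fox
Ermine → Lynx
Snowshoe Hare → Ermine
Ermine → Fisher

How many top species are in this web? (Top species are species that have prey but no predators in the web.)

5

Top species (has prey, but nothing eats it): Lynx, Red Fox, Fisher, Wolverine, Great Horned Owl.
Count: 5.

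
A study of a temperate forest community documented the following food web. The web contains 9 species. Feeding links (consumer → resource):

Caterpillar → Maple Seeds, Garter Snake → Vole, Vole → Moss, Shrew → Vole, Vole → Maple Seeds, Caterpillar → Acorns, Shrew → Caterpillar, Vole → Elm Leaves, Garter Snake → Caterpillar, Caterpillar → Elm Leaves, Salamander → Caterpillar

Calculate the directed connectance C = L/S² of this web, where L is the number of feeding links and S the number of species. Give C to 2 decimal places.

The web has S = 9 species and L = 11 feeding links.
C = L / S² = 11 / 81 = 0.1358 ≈ 0.14.

C = 0.14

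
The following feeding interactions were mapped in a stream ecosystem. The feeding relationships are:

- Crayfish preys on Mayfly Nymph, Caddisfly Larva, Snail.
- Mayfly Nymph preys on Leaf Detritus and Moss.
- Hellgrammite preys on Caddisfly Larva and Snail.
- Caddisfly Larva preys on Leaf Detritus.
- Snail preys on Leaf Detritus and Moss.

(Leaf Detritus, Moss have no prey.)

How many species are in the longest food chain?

One longest chain: Leaf Detritus → Snail → Crayfish.
It has 3 species and 2 links.

3 species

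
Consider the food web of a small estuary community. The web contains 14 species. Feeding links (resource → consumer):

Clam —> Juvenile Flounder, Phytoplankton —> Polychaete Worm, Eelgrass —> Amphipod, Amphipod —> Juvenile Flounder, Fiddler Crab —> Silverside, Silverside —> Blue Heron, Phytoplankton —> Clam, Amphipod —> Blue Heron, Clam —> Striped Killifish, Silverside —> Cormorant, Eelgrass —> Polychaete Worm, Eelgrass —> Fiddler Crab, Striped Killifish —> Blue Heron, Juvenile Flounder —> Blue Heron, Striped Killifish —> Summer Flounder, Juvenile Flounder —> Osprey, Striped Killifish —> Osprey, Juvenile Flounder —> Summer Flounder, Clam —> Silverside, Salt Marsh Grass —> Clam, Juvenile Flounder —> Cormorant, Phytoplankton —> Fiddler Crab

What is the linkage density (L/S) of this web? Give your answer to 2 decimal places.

There are L = 22 links among S = 14 species.
L/S = 22/14 = 1.5714 ≈ 1.57.

L/S = 1.57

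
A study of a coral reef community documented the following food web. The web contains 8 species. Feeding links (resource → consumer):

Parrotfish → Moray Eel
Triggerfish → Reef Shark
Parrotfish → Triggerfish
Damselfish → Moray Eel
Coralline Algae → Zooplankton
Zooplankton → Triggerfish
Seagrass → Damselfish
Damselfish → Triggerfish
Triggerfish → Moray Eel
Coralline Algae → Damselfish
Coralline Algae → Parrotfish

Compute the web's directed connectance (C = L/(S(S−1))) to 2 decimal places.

C = 0.20

The web has S = 8 species and L = 11 feeding links.
C = L / (S(S−1)) = 11 / 56 = 0.1964 ≈ 0.20.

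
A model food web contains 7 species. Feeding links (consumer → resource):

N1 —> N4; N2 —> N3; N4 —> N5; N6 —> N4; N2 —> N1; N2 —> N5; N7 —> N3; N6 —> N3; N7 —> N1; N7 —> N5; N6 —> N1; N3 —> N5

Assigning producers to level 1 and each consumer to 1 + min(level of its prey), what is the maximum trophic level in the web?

Producers (level 1): N5.
Following each consumer down to its lowest-level prey: N5 → N4 → N6 (levels 1 through 3).
All prey of N6 (N4 2, N3 2, N1 3) are at level 2 or above, so N6 is at level 1 + 2 = 3.
Every consumer has at least one prey at level 2 or below, so none exceeds level 3.

3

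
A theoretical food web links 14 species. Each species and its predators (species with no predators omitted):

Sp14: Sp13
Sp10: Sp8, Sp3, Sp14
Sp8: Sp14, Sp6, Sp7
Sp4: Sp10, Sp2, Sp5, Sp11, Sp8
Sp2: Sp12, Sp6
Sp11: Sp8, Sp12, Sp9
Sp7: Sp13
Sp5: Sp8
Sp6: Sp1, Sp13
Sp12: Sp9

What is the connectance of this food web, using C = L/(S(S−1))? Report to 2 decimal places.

C = 0.12

The web has S = 14 species and L = 22 feeding links.
C = L / (S(S−1)) = 22 / 182 = 0.1209 ≈ 0.12.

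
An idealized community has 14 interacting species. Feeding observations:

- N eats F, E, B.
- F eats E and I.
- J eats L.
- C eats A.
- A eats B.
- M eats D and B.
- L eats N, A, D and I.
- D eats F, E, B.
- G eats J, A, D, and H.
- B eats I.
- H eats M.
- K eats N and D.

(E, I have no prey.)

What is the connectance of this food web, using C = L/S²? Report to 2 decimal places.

C = 0.13

The web has S = 14 species and L = 25 feeding links.
C = L / S² = 25 / 196 = 0.1276 ≈ 0.13.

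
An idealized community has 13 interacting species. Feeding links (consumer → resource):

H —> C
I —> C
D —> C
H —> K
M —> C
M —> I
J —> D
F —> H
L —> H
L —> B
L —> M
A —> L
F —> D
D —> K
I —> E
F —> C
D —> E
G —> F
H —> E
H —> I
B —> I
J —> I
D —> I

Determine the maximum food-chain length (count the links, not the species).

One longest chain: E → I → H → L → A.
It has 5 species and 4 links.

4 links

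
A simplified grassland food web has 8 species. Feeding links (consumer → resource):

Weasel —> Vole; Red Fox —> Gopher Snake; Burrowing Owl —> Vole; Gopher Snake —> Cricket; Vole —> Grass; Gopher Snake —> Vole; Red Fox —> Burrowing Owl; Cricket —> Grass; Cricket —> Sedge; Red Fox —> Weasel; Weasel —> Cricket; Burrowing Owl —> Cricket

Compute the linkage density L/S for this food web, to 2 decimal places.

There are L = 12 links among S = 8 species.
L/S = 12/8 = 1.5000 ≈ 1.50.

L/S = 1.50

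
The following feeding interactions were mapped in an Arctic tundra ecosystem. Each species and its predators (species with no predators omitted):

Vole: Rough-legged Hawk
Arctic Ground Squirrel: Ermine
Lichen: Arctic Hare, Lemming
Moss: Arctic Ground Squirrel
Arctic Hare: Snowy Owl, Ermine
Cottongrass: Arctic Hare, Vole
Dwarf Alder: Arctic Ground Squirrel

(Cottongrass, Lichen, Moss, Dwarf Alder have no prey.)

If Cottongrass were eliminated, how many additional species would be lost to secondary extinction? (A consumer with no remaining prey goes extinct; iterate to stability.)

Remove Cottongrass.
Round 1: Vole (all prey gone) → extinct.
Round 2: Rough-legged Hawk (all prey gone) → extinct.
No further losses. Total secondary extinctions: 2.

2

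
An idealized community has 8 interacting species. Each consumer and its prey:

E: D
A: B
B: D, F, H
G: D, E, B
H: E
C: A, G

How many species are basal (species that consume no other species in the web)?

2

Basal species (no prey listed): D, F.
Count: 2.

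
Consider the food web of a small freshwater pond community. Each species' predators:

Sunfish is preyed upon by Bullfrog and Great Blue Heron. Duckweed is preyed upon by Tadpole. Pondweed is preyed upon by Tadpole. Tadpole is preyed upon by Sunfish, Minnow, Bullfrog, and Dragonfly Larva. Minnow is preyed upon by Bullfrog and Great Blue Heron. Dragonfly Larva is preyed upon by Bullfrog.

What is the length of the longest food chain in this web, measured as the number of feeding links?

3 links

One longest chain: Duckweed → Tadpole → Sunfish → Bullfrog.
It has 4 species and 3 links.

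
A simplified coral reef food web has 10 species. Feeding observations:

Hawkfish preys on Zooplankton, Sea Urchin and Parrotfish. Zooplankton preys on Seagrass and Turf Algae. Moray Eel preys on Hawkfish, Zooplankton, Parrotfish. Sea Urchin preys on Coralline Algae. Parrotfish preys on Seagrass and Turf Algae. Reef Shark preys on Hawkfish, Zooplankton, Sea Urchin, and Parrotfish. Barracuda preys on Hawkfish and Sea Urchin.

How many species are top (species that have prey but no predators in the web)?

Top species (has prey, but nothing eats it): Moray Eel, Barracuda, Reef Shark.
Count: 3.

3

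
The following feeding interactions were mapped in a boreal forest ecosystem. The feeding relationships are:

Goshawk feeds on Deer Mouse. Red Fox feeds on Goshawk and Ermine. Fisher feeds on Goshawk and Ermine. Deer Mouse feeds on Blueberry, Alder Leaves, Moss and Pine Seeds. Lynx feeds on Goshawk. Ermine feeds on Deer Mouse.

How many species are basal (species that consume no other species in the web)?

4

Basal species (no prey listed): Alder Leaves, Moss, Pine Seeds, Blueberry.
Count: 4.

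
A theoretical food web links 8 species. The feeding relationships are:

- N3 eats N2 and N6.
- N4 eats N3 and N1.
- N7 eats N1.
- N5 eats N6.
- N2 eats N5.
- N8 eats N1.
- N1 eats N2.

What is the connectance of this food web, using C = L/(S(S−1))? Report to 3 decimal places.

The web has S = 8 species and L = 9 feeding links.
C = L / (S(S−1)) = 9 / 56 = 0.1607 ≈ 0.161.

C = 0.161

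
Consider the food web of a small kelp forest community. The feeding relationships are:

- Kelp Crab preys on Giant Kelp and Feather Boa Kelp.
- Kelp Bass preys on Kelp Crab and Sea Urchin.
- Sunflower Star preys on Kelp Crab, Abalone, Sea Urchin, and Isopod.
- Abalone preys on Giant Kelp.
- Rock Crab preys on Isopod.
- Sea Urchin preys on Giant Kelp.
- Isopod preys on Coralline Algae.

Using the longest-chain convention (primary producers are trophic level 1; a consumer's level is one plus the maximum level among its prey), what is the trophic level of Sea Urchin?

Trophic level 2

Giant Kelp is a producer → level 1.
Sea Urchin eats Giant Kelp → level 2.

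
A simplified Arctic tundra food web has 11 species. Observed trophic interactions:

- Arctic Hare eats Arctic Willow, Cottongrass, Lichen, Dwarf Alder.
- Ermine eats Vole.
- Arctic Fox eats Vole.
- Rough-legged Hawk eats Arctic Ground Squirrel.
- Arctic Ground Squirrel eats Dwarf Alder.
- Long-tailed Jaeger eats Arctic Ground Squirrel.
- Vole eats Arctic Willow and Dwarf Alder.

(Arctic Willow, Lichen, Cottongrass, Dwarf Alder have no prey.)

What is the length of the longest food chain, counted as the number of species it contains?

One longest chain: Arctic Willow → Vole → Arctic Fox.
It has 3 species and 2 links.

3 species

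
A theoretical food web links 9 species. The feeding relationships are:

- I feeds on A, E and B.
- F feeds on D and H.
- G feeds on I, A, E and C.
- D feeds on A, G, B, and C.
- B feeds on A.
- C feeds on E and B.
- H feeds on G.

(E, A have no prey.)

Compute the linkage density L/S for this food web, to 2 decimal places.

There are L = 17 links among S = 9 species.
L/S = 17/9 = 1.8889 ≈ 1.89.

L/S = 1.89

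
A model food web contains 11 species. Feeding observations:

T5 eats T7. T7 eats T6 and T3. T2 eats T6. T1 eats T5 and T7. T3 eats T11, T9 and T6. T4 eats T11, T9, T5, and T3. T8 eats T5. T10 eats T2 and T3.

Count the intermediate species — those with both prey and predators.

4

Intermediate species (has both prey and predators): T3, T2, T7, T5.
Count: 4.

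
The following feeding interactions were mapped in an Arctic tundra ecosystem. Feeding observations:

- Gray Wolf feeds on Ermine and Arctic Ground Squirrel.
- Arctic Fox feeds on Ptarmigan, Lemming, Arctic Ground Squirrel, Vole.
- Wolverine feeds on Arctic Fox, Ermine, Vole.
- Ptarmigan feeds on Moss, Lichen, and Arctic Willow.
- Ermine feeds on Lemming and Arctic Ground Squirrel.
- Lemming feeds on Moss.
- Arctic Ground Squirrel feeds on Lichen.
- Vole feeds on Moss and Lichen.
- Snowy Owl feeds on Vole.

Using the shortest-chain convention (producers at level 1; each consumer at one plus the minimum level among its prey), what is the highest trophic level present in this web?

Producers (level 1): Moss, Lichen, Arctic Willow.
Following each consumer down to its lowest-level prey: Lichen → Arctic Ground Squirrel → Arctic Fox (levels 1 through 3).
All prey of Arctic Fox (Arctic Ground Squirrel 2, Ptarmigan 2, Vole 2, Lemming 2) are at level 2 or above, so Arctic Fox is at level 1 + 2 = 3.
Every consumer has at least one prey at level 2 or below, so none exceeds level 3.

3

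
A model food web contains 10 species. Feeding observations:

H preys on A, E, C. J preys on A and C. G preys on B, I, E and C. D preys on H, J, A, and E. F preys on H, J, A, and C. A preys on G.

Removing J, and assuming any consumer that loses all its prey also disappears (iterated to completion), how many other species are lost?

Remove J.
Every predator of it retains at least one other prey: D still has E, A, H; F still has C, A, H.
No consumer loses all prey, so no secondary extinctions occur.

0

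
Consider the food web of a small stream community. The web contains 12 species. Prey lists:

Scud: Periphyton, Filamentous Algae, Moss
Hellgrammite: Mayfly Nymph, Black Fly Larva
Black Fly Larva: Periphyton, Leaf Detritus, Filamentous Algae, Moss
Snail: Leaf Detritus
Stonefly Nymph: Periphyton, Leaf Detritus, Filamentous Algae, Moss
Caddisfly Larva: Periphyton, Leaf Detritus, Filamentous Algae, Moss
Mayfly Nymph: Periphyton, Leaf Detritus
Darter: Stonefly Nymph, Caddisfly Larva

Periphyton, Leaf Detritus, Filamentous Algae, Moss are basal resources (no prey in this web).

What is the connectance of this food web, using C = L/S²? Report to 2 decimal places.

The web has S = 12 species and L = 22 feeding links.
C = L / S² = 22 / 144 = 0.1528 ≈ 0.15.

C = 0.15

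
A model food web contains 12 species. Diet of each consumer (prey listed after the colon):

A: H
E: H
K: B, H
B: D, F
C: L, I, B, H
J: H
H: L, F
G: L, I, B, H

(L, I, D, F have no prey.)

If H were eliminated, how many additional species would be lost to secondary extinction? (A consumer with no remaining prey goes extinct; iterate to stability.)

Remove H.
Round 1: E (all prey gone), J (all prey gone), A (all prey gone) → extinct.
No further losses. Total secondary extinctions: 3.

3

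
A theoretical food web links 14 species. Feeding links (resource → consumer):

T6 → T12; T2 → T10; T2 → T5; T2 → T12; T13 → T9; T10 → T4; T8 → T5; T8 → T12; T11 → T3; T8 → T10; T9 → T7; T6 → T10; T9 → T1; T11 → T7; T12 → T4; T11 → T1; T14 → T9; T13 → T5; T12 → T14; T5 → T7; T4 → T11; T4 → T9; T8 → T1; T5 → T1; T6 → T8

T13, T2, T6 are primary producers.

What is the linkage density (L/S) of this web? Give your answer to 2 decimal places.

L/S = 1.79

There are L = 25 links among S = 14 species.
L/S = 25/14 = 1.7857 ≈ 1.79.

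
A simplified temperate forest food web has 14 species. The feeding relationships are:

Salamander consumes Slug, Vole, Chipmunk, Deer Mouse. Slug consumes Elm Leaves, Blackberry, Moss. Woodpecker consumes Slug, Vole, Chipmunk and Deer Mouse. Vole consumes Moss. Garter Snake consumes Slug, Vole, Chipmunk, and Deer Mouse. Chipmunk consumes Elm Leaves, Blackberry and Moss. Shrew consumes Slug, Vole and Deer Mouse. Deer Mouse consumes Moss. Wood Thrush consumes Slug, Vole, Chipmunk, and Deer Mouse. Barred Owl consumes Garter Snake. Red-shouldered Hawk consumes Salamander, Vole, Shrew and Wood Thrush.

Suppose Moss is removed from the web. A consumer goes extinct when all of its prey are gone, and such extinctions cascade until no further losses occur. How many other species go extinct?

2

Remove Moss.
Round 1: Vole (all prey gone), Deer Mouse (all prey gone) → extinct.
No further losses. Total secondary extinctions: 2.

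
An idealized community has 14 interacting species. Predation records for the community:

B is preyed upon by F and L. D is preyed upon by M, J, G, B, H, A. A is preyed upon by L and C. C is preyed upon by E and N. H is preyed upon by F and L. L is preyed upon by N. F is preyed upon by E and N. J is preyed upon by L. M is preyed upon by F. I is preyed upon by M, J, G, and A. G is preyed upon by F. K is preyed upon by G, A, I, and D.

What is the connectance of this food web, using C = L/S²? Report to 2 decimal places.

The web has S = 14 species and L = 28 feeding links.
C = L / S² = 28 / 196 = 0.1429 ≈ 0.14.

C = 0.14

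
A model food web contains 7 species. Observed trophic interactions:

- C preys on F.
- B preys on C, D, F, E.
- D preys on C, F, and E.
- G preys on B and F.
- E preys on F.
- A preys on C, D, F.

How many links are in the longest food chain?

One longest chain: F → C → D → B → G.
It has 5 species and 4 links.

4 links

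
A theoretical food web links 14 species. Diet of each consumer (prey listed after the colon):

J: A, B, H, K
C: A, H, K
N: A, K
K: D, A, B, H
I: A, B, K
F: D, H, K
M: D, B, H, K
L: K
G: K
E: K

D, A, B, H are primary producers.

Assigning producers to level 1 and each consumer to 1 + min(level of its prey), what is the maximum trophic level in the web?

Producers (level 1): D, A, B, H.
Following each consumer down to its lowest-level prey: D → K → G (levels 1 through 3).
All prey of G (K 2) are at level 2 or above, so G is at level 1 + 2 = 3.
Every consumer has at least one prey at level 2 or below, so none exceeds level 3.

3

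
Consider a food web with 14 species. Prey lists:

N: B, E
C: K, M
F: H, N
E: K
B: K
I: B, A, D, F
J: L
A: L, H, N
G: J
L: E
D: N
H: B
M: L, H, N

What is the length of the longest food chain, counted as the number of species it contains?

One longest chain: K → E → L → M → C.
It has 5 species and 4 links.

5 species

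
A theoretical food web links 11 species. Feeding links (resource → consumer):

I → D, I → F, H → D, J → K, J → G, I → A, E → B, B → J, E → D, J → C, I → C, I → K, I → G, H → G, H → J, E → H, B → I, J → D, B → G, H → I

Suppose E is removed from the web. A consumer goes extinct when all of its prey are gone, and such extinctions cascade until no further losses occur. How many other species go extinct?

Remove E.
Round 1: B (all prey gone), H (all prey gone) → extinct.
Round 2: J (all prey gone), I (all prey gone) → extinct.
Round 3: G (all prey gone), D (all prey gone), K (all prey gone), A (all prey gone), C (all prey gone), F (all prey gone) → extinct.
No further losses. Total secondary extinctions: 10.

10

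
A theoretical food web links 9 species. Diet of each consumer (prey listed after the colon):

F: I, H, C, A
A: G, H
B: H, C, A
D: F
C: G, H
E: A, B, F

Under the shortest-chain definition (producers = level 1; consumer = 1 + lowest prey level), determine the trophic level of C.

Trophic level 2

G is a producer → level 1.
C eats G → level 2.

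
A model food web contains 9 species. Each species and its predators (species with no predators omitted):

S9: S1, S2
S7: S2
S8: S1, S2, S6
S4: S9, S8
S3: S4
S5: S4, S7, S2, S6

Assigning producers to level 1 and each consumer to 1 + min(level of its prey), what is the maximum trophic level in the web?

4

Producers (level 1): S3, S5.
Following each consumer down to its lowest-level prey: S3 → S4 → S9 → S1 (levels 1 through 4).
All prey of S1 (S9 3, S8 3) are at level 3 or above, so S1 is at level 1 + 3 = 4.
Every consumer has at least one prey at level 3 or below, so none exceeds level 4.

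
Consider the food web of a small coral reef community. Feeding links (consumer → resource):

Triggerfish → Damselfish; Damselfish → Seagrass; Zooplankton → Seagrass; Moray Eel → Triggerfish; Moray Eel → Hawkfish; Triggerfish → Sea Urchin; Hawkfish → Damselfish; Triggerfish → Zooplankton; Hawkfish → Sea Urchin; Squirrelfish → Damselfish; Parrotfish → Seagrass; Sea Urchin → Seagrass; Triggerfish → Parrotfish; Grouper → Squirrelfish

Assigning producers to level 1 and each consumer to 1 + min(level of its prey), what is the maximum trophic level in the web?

4

Producers (level 1): Seagrass.
Following each consumer down to its lowest-level prey: Seagrass → Damselfish → Squirrelfish → Grouper (levels 1 through 4).
All prey of Grouper (Squirrelfish 3) are at level 3 or above, so Grouper is at level 1 + 3 = 4.
Every consumer has at least one prey at level 3 or below, so none exceeds level 4.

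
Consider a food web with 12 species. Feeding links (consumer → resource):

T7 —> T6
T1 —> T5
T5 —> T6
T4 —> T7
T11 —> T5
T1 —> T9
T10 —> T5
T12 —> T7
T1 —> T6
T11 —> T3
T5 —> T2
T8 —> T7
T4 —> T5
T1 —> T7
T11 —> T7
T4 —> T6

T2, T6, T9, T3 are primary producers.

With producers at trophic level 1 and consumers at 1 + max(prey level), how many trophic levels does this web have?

3

Producers (level 1): T2, T6, T9, T3.
T2 → T5 → T4 gives T4 level 3.
No species has a prey at level 3, so no species reaches level 4.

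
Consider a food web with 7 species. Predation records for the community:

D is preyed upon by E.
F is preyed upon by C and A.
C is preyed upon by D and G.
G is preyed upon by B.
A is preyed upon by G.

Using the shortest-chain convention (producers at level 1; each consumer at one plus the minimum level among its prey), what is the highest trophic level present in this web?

4

Producers (level 1): F.
Following each consumer down to its lowest-level prey: F → A → G → B (levels 1 through 4).
All prey of B (G 3) are at level 3 or above, so B is at level 1 + 3 = 4.
Every consumer has at least one prey at level 3 or below, so none exceeds level 4.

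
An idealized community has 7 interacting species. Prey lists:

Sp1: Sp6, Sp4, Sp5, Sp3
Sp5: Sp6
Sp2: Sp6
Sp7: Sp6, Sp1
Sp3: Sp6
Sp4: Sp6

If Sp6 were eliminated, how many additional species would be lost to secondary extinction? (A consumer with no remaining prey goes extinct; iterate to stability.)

6

Remove Sp6.
Round 1: Sp4 (all prey gone), Sp5 (all prey gone), Sp3 (all prey gone), Sp2 (all prey gone) → extinct.
Round 2: Sp1 (all prey gone) → extinct.
Round 3: Sp7 (all prey gone) → extinct.
No further losses. Total secondary extinctions: 6.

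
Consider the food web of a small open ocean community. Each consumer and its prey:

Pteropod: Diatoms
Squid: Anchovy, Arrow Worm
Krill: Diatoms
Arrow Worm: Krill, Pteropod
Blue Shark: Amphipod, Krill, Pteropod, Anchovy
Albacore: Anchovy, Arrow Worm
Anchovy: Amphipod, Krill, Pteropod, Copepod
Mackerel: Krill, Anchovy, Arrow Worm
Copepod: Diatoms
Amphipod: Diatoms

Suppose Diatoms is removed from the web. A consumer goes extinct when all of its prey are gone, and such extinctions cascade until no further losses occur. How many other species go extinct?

10

Remove Diatoms.
Round 1: Amphipod (all prey gone), Krill (all prey gone), Pteropod (all prey gone), Copepod (all prey gone) → extinct.
Round 2: Anchovy (all prey gone), Arrow Worm (all prey gone) → extinct.
Round 3: Blue Shark (all prey gone), Mackerel (all prey gone), Albacore (all prey gone), Squid (all prey gone) → extinct.
No further losses. Total secondary extinctions: 10.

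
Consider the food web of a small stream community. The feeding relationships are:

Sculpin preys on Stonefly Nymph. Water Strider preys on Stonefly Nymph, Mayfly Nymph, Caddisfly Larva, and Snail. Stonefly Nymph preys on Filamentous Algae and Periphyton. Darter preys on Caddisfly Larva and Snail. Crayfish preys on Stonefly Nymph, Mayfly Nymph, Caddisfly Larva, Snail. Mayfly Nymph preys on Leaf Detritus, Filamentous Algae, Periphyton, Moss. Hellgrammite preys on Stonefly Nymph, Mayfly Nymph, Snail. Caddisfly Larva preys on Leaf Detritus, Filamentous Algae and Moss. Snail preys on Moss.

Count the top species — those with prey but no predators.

Top species (has prey, but nothing eats it): Water Strider, Darter, Crayfish, Sculpin, Hellgrammite.
Count: 5.

5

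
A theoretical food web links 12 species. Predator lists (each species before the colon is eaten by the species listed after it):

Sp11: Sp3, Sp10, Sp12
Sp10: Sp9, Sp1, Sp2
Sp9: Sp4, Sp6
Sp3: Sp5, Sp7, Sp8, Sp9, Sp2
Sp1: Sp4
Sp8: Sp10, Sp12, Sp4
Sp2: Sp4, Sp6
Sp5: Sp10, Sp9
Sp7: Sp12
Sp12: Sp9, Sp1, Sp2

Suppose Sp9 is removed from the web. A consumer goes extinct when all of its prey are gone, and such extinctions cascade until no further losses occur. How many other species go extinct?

0

Remove Sp9.
Every predator of it retains at least one other prey: Sp4 still has Sp8, Sp1, Sp2; Sp6 still has Sp2.
No consumer loses all prey, so no secondary extinctions occur.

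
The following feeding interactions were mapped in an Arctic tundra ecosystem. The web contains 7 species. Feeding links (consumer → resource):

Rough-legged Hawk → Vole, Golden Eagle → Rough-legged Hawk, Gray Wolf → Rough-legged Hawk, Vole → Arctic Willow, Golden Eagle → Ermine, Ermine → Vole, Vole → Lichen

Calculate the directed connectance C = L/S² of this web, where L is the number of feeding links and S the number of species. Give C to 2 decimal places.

C = 0.14

The web has S = 7 species and L = 7 feeding links.
C = L / S² = 7 / 49 = 0.1429 ≈ 0.14.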